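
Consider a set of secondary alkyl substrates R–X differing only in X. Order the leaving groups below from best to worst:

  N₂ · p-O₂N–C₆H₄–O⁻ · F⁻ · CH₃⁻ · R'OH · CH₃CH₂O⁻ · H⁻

N₂: no meaningful conjugate acid; N₂ departs as an exceptionally stable neutral molecule
R'OH: pKₐ(R'OH₂⁺) ≈ -2.4
F⁻: pKₐ(HF) ≈ 3.2
p-O₂N–C₆H₄–O⁻: pKₐ(p-nitrophenol) ≈ 7.2
CH₃CH₂O⁻: pKₐ(CH₃CH₂OH) ≈ 16
H⁻: pKₐ(H₂) ≈ 36
CH₃⁻: pKₐ(CH₄) ≈ 48

N₂ > R'OH > F⁻ > p-O₂N–C₆H₄–O⁻ > CH₃CH₂O⁻ > H⁻ > CH₃⁻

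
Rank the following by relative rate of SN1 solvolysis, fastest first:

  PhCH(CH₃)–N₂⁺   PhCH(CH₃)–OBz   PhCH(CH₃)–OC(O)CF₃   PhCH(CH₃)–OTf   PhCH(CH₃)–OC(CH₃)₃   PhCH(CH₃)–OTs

PhCH(CH₃)–N₂⁺ > PhCH(CH₃)–OTf > PhCH(CH₃)–OTs > PhCH(CH₃)–OC(O)CF₃ > PhCH(CH₃)–OBz > PhCH(CH₃)–OC(CH₃)₃

Same R in every case — rank the leaving groups.
Rank by basicity of the departing species: weakest base leaves most easily.
PhCH(CH₃)–N₂⁺ loses N₂: no meaningful conjugate acid; N₂ departs as an exceptionally stable neutral molecule
PhCH(CH₃)–OTf loses OTf⁻: pKₐ(CF₃SO₃H (triflic acid)) ≈ -14
PhCH(CH₃)–OTs loses OTs⁻: pKₐ(p-CH₃C₆H₄SO₃H (TsOH)) ≈ -2.8
PhCH(CH₃)–OC(O)CF₃ loses CF₃COO⁻: pKₐ(CF₃COOH) ≈ 0.2
PhCH(CH₃)–OBz loses PhCOO⁻: pKₐ(C₆H₅COOH) ≈ 4.2
PhCH(CH₃)–OC(CH₃)₃ loses (CH₃)₃CO⁻: pKₐ(t-BuOH) ≈ 18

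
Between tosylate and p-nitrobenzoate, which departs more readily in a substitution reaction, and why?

tosylate is the better leaving group.
pKₐ(p-CH₃C₆H₄SO₃H (TsOH)) ≈ -2.8 versus pKₐ(p-nitrobenzoic acid) ≈ 3.4: tosylate is the much weaker base.
Resonance-delocalised arenesulfonate.

tosylate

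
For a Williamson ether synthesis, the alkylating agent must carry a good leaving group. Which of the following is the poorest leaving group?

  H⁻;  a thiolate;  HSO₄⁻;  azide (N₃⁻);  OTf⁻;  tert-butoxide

H⁻

Leaving-group ability tracks the stability of the departed species; conjugate-acid pKₐ is the usual yardstick (lower pKₐ → better LG).
OTf⁻: pKₐ(CF₃SO₃H (triflic acid)) ≈ -14
HSO₄⁻: pKₐ(H₂SO₄) ≈ -3
azide (N₃⁻): pKₐ(HN₃) ≈ 4.7
a thiolate: pKₐ(RSH (a thiol)) ≈ 10.5
tert-butoxide: pKₐ(t-BuOH) ≈ 18
H⁻: pKₐ(H₂) ≈ 36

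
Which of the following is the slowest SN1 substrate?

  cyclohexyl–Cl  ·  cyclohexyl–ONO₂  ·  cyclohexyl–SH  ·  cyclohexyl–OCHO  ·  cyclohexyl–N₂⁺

cyclohexyl–SH

Identical carbon frameworks mean the comparison reduces to leaving-group quality.
The more stable X⁻ (or X) is on its own — i.e. the weaker a base it is — the better a leaving group it makes.
cyclohexyl–N₂⁺ loses N₂: no meaningful conjugate acid; N₂ departs as an exceptionally stable neutral molecule
cyclohexyl–Cl loses Cl⁻: pKₐ(HCl) ≈ -7
cyclohexyl–ONO₂ loses NO₃⁻: pKₐ(HNO₃) ≈ -1.3
cyclohexyl–OCHO loses HCOO⁻: pKₐ(HCOOH) ≈ 3.8
cyclohexyl–SH loses HS⁻: pKₐ(H₂S) ≈ 7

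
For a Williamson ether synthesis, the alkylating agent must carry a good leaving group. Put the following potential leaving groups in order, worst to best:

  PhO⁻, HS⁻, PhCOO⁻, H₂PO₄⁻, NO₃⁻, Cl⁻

Rank by basicity of the departing species: weakest base leaves most easily.
Cl⁻: pKₐ(HCl) ≈ -7
NO₃⁻: pKₐ(HNO₃) ≈ -1.3
H₂PO₄⁻: pKₐ(H₃PO₄) ≈ 2.1
PhCOO⁻: pKₐ(C₆H₅COOH) ≈ 4.2
HS⁻: pKₐ(H₂S) ≈ 7
PhO⁻: pKₐ(C₆H₅OH (phenol)) ≈ 10
Listed from poorest to best leaving group as asked.

PhO⁻ < HS⁻ < PhCOO⁻ < H₂PO₄⁻ < NO₃⁻ < Cl⁻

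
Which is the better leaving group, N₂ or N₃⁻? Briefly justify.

N₂

N₂ is the better leaving group.
N₂ is the ultimate leaving group — it departs as an exceptionally stable neutral molecule, whereas N₃⁻ (pKₐ(HN₃) ≈ 4.7) is far more basic.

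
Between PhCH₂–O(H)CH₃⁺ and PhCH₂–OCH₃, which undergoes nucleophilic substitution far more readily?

PhCH₂–O(H)CH₃⁺

From PhCH₂–OCH₃ the departing group would be CH₃O⁻ (pKₐ(CH₃OH) ≈ 15.5). Strong base; alkoxides do not leave unassisted.
From PhCH₂–O(H)CH₃⁺ the leaving group is R'OH (pKₐ(R'OH₂⁺) ≈ -2.4). Neutral; leaves from a protonated ether (an oxonium ion, R–O(H)R'⁺).
(In practice PhCH₂–O(H)CH₃⁺ is made from PhCH₂–OCH₃ by protonation with concentrated HI, allowing neutral methanol, rather than methoxide, to depart.)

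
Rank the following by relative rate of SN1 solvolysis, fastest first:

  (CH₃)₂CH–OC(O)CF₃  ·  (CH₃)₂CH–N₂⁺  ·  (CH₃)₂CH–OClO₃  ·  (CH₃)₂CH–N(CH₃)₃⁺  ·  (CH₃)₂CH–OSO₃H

(CH₃)₂CH–N₂⁺ > (CH₃)₂CH–OClO₃ > (CH₃)₂CH–OSO₃H > (CH₃)₂CH–OC(O)CF₃ > (CH₃)₂CH–N(CH₃)₃⁺

Identical carbon frameworks mean the comparison reduces to leaving-group quality.
A good leaving group is a weak base: the lower the pKₐ of its conjugate acid, the more readily it departs.
(CH₃)₂CH–N₂⁺ loses N₂: no meaningful conjugate acid; N₂ departs as an exceptionally stable neutral molecule
(CH₃)₂CH–OClO₃ loses ClO₄⁻: pKₐ(HClO₄) ≈ -10
(CH₃)₂CH–OSO₃H loses HSO₄⁻: pKₐ(H₂SO₄) ≈ -3
(CH₃)₂CH–OC(O)CF₃ loses CF₃COO⁻: pKₐ(CF₃COOH) ≈ 0.2
(CH₃)₂CH–N(CH₃)₃⁺ loses NR'₃: pKₐ(R'₃NH⁺) ≈ 10.7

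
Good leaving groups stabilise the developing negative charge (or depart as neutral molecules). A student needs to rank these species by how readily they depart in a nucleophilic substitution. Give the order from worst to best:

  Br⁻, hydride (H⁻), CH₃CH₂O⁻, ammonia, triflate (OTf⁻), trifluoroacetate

hydride (H⁻) < CH₃CH₂O⁻ < ammonia < trifluoroacetate < Br⁻ < triflate (OTf⁻)

A good leaving group is a weak base: the lower the pKₐ of its conjugate acid, the more readily it departs.
triflate (OTf⁻): pKₐ(CF₃SO₃H (triflic acid)) ≈ -14 — charge spread over three oxygens and a CF₃ group; the premier leaving group in synthesis
Br⁻: pKₐ(HBr) ≈ -9
trifluoroacetate: pKₐ(CF₃COOH) ≈ 0.2 — strongly electron-withdrawing CF₃ stabilises the carboxylate
ammonia: pKₐ(NH₄⁺) ≈ 9.2 — neutral but moderately basic; leaves from R–NH₃⁺
CH₃CH₂O⁻: pKₐ(CH₃CH₂OH) ≈ 16
hydride (H⁻): pKₐ(H₂) ≈ 36 — extremely strong base; leaves only in special hydride-transfer contexts
The question asks for worst first, so the sequence is read in increasing leaving-group ability.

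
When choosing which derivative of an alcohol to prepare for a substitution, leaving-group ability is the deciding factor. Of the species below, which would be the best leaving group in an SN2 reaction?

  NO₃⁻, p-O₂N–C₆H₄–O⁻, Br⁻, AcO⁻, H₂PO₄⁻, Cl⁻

Br⁻: pKₐ(HBr) ≈ -9
Cl⁻: pKₐ(HCl) ≈ -7
NO₃⁻: pKₐ(HNO₃) ≈ -1.3
H₂PO₄⁻: pKₐ(H₃PO₄) ≈ 2.1
AcO⁻: pKₐ(CH₃COOH) ≈ 4.8
p-O₂N–C₆H₄–O⁻: pKₐ(p-nitrophenol) ≈ 7.2

Br⁻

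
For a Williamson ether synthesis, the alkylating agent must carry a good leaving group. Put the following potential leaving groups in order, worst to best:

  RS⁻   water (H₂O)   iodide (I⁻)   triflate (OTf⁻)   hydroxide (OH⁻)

triflate (OTf⁻): pKₐ(CF₃SO₃H (triflic acid)) ≈ -14 — charge spread over three oxygens and a CF₃ group; the premier leaving group in synthesis
iodide (I⁻): pKₐ(HI) ≈ -10 — large, highly polarisable; very weak base
water (H₂O): pKₐ(H₃O⁺) ≈ -1.7 — neutral; leaves from a protonated alcohol (R–OH₂⁺)
RS⁻: pKₐ(RSH (a thiol)) ≈ 10.5
hydroxide (OH⁻): pKₐ(H₂O) ≈ 15.7 — strong base; essentially never leaves without prior activation
Reversing gives the worst-to-best order requested.

hydroxide (OH⁻) < RS⁻ < water (H₂O) < iodide (I⁻) < triflate (OTf⁻)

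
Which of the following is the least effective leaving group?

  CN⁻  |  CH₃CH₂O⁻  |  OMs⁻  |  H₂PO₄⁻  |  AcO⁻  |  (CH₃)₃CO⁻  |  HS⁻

Rank by basicity of the departing species: weakest base leaves most easily.
OMs⁻: pKₐ(CH₃SO₃H (MsOH)) ≈ -1.9
H₂PO₄⁻: pKₐ(H₃PO₄) ≈ 2.1
AcO⁻: pKₐ(CH₃COOH) ≈ 4.8
HS⁻: pKₐ(H₂S) ≈ 7
CN⁻: pKₐ(HCN) ≈ 9.2
CH₃CH₂O⁻: pKₐ(CH₃CH₂OH) ≈ 16
(CH₃)₃CO⁻: pKₐ(t-BuOH) ≈ 18

(CH₃)₃CO⁻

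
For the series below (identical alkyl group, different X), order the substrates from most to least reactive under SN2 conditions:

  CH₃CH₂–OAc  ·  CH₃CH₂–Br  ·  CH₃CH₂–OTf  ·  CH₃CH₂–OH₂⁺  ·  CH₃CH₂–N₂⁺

CH₃CH₂–N₂⁺ > CH₃CH₂–OTf > CH₃CH₂–Br > CH₃CH₂–OH₂⁺ > CH₃CH₂–OAc

Same R in every case — rank the leaving groups.
The more stable X⁻ (or X) is on its own — i.e. the weaker a base it is — the better a leaving group it makes.
CH₃CH₂–N₂⁺ loses N₂: no meaningful conjugate acid; N₂ departs as an exceptionally stable neutral molecule
CH₃CH₂–OTf loses OTf⁻: pKₐ(CF₃SO₃H (triflic acid)) ≈ -14
CH₃CH₂–Br loses Br⁻: pKₐ(HBr) ≈ -9
CH₃CH₂–OH₂⁺ loses H₂O: pKₐ(H₃O⁺) ≈ -1.7
CH₃CH₂–OAc loses AcO⁻: pKₐ(CH₃COOH) ≈ 4.8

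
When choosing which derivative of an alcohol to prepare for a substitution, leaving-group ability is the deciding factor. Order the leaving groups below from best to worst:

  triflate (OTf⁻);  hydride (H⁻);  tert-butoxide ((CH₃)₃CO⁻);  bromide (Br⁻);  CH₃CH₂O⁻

triflate (OTf⁻) > bromide (Br⁻) > CH₃CH₂O⁻ > tert-butoxide ((CH₃)₃CO⁻) > hydride (H⁻)

triflate (OTf⁻): pKₐ(CF₃SO₃H (triflic acid)) ≈ -14
bromide (Br⁻): pKₐ(HBr) ≈ -9
CH₃CH₂O⁻: pKₐ(CH₃CH₂OH) ≈ 16
tert-butoxide ((CH₃)₃CO⁻): pKₐ(t-BuOH) ≈ 18
hydride (H⁻): pKₐ(H₂) ≈ 36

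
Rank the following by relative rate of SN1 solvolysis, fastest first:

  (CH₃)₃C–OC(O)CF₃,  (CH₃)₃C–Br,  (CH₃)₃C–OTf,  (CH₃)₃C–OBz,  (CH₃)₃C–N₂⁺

(CH₃)₃C–N₂⁺ > (CH₃)₃C–OTf > (CH₃)₃C–Br > (CH₃)₃C–OC(O)CF₃ > (CH₃)₃C–OBz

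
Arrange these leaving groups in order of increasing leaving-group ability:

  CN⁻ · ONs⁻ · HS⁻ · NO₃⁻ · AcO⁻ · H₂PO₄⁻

Rank by basicity of the departing species: weakest base leaves most easily.
ONs⁻: pKₐ(p-O₂NC₆H₄SO₃H) ≈ -3.5
NO₃⁻: pKₐ(HNO₃) ≈ -1.3
H₂PO₄⁻: pKₐ(H₃PO₄) ≈ 2.1
AcO⁻: pKₐ(CH₃COOH) ≈ 4.8
HS⁻: pKₐ(H₂S) ≈ 7
CN⁻: pKₐ(HCN) ≈ 9.2
Reversing gives the worst-to-best order requested.

CN⁻ < HS⁻ < AcO⁻ < H₂PO₄⁻ < NO₃⁻ < ONs⁻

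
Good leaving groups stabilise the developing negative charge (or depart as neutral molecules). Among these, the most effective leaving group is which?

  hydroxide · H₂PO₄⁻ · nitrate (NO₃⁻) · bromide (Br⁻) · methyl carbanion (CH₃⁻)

bromide (Br⁻)

A good leaving group is a weak base: the lower the pKₐ of its conjugate acid, the more readily it departs.
bromide (Br⁻): pKₐ(HBr) ≈ -9
nitrate (NO₃⁻): pKₐ(HNO₃) ≈ -1.3
H₂PO₄⁻: pKₐ(H₃PO₄) ≈ 2.1
hydroxide: pKₐ(H₂O) ≈ 15.7
methyl carbanion (CH₃⁻): pKₐ(CH₄) ≈ 48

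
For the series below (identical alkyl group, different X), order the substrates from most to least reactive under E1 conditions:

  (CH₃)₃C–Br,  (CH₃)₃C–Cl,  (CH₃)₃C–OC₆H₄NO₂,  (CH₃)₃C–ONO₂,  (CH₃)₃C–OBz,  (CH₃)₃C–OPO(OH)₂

Same R in every case — rank the leaving groups.
Leaving-group ability tracks the stability of the departed species; conjugate-acid pKₐ is the usual yardstick (lower pKₐ → better LG).
(CH₃)₃C–Br loses Br⁻: pKₐ(HBr) ≈ -9
(CH₃)₃C–Cl loses Cl⁻: pKₐ(HCl) ≈ -7
(CH₃)₃C–ONO₂ loses NO₃⁻: pKₐ(HNO₃) ≈ -1.3
(CH₃)₃C–OPO(OH)₂ loses H₂PO₄⁻: pKₐ(H₃PO₄) ≈ 2.1
(CH₃)₃C–OBz loses PhCOO⁻: pKₐ(C₆H₅COOH) ≈ 4.2
(CH₃)₃C–OC₆H₄NO₂ loses p-O₂N–C₆H₄–O⁻: pKₐ(p-nitrophenol) ≈ 7.2

(CH₃)₃C–Br > (CH₃)₃C–Cl > (CH₃)₃C–ONO₂ > (CH₃)₃C–OPO(OH)₂ > (CH₃)₃C–OBz > (CH₃)₃C–OC₆H₄NO₂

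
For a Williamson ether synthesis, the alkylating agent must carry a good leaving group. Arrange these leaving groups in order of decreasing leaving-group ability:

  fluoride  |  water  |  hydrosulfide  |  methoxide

water > fluoride > hydrosulfide > methoxide

Leaving-group ability tracks the stability of the departed species; conjugate-acid pKₐ is the usual yardstick (lower pKₐ → better LG).
water: pKₐ(H₃O⁺) ≈ -1.7 — neutral; leaves from a protonated alcohol (R–OH₂⁺)
fluoride: pKₐ(HF) ≈ 3.2
hydrosulfide: pKₐ(H₂S) ≈ 7 — larger and more polarisable than the oxygen analogue
methoxide: pKₐ(CH₃OH) ≈ 15.5 — strong base; alkoxides do not leave unassisted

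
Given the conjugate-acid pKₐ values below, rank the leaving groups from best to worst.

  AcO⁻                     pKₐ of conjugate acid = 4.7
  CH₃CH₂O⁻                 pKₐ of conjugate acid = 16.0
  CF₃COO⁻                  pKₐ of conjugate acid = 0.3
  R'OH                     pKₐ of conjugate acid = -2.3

Lower conjugate-acid pKₐ ⇒ weaker base ⇒ better leaving group.
Sorting by the given values: R'OH (-2.3), CF₃COO⁻ (0.3), AcO⁻ (4.7), CH₃CH₂O⁻ (16.0).

R'OH > CF₃COO⁻ > AcO⁻ > CH₃CH₂O⁻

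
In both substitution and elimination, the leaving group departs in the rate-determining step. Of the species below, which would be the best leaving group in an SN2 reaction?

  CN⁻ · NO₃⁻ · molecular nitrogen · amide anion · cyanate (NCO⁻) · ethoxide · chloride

molecular nitrogen

A good leaving group is a weak base: the lower the pKₐ of its conjugate acid, the more readily it departs.
molecular nitrogen: no meaningful conjugate acid; N₂ departs as an exceptionally stable neutral molecule
chloride: pKₐ(HCl) ≈ -7
NO₃⁻: pKₐ(HNO₃) ≈ -1.3
cyanate (NCO⁻): pKₐ(HOCN) ≈ 3.5
CN⁻: pKₐ(HCN) ≈ 9.2
ethoxide: pKₐ(CH₃CH₂OH) ≈ 16
amide anion: pKₐ(NH₃) ≈ 38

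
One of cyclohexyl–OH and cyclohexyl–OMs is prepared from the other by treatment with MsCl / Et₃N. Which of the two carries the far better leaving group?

cyclohexyl–OMs

From cyclohexyl–OH the departing group would be OH⁻ (pKₐ(H₂O) ≈ 15.7). Strong base; essentially never leaves without prior activation.
From cyclohexyl–OMs the leaving group is OMs⁻ (pKₐ(CH₃SO₃H (MsOH)) ≈ -1.9). Resonance-delocalised alkanesulfonate.
Treatment with MsCl / Et₃N works by converting the hydroxyl into a mesylate, making cyclohexyl–OMs enormously more reactive.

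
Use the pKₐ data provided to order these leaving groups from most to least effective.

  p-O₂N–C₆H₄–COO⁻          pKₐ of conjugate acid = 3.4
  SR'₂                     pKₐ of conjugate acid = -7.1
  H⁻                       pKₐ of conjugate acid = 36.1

Lower conjugate-acid pKₐ ⇒ weaker base ⇒ better leaving group.
Sorting by the given values: SR'₂ (-7.1), p-O₂N–C₆H₄–COO⁻ (3.4), H⁻ (36.1).

SR'₂ > p-O₂N–C₆H₄–COO⁻ > H⁻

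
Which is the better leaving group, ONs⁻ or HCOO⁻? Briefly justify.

ONs⁻

ONs⁻ is the better leaving group.
pKₐ(p-O₂NC₆H₄SO₃H) ≈ -3.5 versus pKₐ(HCOOH) ≈ 3.8: ONs⁻ is the much weaker base.
P-nitro group further stabilises the sulfonate.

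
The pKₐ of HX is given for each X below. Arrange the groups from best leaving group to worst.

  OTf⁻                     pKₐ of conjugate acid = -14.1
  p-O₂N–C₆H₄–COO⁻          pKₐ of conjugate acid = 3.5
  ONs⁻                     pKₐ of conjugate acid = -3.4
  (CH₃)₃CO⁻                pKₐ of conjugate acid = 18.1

Lower conjugate-acid pKₐ ⇒ weaker base ⇒ better leaving group.
Sorting by the given values: OTf⁻ (-14.1), ONs⁻ (-3.4), p-O₂N–C₆H₄–COO⁻ (3.5), (CH₃)₃CO⁻ (18.1).

OTf⁻ > ONs⁻ > p-O₂N–C₆H₄–COO⁻ > (CH₃)₃CO⁻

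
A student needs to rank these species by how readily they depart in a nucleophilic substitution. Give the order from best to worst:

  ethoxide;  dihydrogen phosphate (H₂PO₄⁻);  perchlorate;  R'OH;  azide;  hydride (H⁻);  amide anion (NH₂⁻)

Leaving-group ability tracks the stability of the departed species; conjugate-acid pKₐ is the usual yardstick (lower pKₐ → better LG).
perchlorate: pKₐ(HClO₄) ≈ -10
R'OH: pKₐ(R'OH₂⁺) ≈ -2.4
dihydrogen phosphate (H₂PO₄⁻): pKₐ(H₃PO₄) ≈ 2.1
azide: pKₐ(HN₃) ≈ 4.7
ethoxide: pKₐ(CH₃CH₂OH) ≈ 16
hydride (H⁻): pKₐ(H₂) ≈ 36
amide anion (NH₂⁻): pKₐ(NH₃) ≈ 38

perchlorate > R'OH > dihydrogen phosphate (H₂PO₄⁻) > azide > ethoxide > hydride (H⁻) > amide anion (NH₂⁻)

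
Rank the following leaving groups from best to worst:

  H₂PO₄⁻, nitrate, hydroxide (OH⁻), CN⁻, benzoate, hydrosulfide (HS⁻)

nitrate > H₂PO₄⁻ > benzoate > hydrosulfide (HS⁻) > CN⁻ > hydroxide (OH⁻)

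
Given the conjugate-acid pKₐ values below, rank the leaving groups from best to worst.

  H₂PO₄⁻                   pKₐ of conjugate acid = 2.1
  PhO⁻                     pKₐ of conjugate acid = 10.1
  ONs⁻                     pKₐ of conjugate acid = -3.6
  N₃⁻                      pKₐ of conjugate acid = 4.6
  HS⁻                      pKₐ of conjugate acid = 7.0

ONs⁻ > H₂PO₄⁻ > N₃⁻ > HS⁻ > PhO⁻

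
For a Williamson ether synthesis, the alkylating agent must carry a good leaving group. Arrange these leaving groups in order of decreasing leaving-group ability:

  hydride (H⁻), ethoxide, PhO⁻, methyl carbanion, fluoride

fluoride > PhO⁻ > ethoxide > hydride (H⁻) > methyl carbanion

Rank by basicity of the departing species: weakest base leaves most easily.
fluoride: pKₐ(HF) ≈ 3.2
PhO⁻: pKₐ(C₆H₅OH (phenol)) ≈ 10
ethoxide: pKₐ(CH₃CH₂OH) ≈ 16
hydride (H⁻): pKₐ(H₂) ≈ 36
methyl carbanion: pKₐ(CH₄) ≈ 48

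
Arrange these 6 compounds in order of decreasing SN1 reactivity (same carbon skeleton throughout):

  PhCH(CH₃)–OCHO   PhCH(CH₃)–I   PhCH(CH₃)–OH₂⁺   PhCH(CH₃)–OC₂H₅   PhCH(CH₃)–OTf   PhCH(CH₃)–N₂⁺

With the same alkyl group throughout, only the leaving group differentiates the rates.
The more stable X⁻ (or X) is on its own — i.e. the weaker a base it is — the better a leaving group it makes.
PhCH(CH₃)–N₂⁺ loses N₂: no meaningful conjugate acid; N₂ departs as an exceptionally stable neutral molecule
PhCH(CH₃)–OTf loses OTf⁻: pKₐ(CF₃SO₃H (triflic acid)) ≈ -14
PhCH(CH₃)–I loses I⁻: pKₐ(HI) ≈ -10
PhCH(CH₃)–OH₂⁺ loses H₂O: pKₐ(H₃O⁺) ≈ -1.7
PhCH(CH₃)–OCHO loses HCOO⁻: pKₐ(HCOOH) ≈ 3.8
PhCH(CH₃)–OC₂H₅ loses CH₃CH₂O⁻: pKₐ(CH₃CH₂OH) ≈ 16

PhCH(CH₃)–N₂⁺ > PhCH(CH₃)–OTf > PhCH(CH₃)–I > PhCH(CH₃)–OH₂⁺ > PhCH(CH₃)–OCHO > PhCH(CH₃)–OC₂H₅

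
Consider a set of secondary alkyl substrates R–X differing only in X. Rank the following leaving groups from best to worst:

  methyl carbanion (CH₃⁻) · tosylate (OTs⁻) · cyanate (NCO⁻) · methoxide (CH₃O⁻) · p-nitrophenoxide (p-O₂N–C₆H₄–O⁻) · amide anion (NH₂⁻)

tosylate (OTs⁻) > cyanate (NCO⁻) > p-nitrophenoxide (p-O₂N–C₆H₄–O⁻) > methoxide (CH₃O⁻) > amide anion (NH₂⁻) > methyl carbanion (CH₃⁻)

Leaving-group ability tracks the stability of the departed species; conjugate-acid pKₐ is the usual yardstick (lower pKₐ → better LG).
tosylate (OTs⁻): pKₐ(p-CH₃C₆H₄SO₃H (TsOH)) ≈ -2.8
cyanate (NCO⁻): pKₐ(HOCN) ≈ 3.5
p-nitrophenoxide (p-O₂N–C₆H₄–O⁻): pKₐ(p-nitrophenol) ≈ 7.2
methoxide (CH₃O⁻): pKₐ(CH₃OH) ≈ 15.5
amide anion (NH₂⁻): pKₐ(NH₃) ≈ 38
methyl carbanion (CH₃⁻): pKₐ(CH₄) ≈ 48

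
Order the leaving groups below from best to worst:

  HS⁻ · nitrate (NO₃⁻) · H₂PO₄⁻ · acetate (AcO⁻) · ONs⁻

A good leaving group is a weak base: the lower the pKₐ of its conjugate acid, the more readily it departs.
ONs⁻: pKₐ(p-O₂NC₆H₄SO₃H) ≈ -3.5 — p-nitro group further stabilises the sulfonate
nitrate (NO₃⁻): pKₐ(HNO₃) ≈ -1.3 — resonance-delocalised over three oxygens
H₂PO₄⁻: pKₐ(H₃PO₄) ≈ 2.1 — moderate base; biological leaving group after further activation
acetate (AcO⁻): pKₐ(CH₃COOH) ≈ 4.8 — resonance-stabilised but still a weak base
HS⁻: pKₐ(H₂S) ≈ 7 — larger and more polarisable than the oxygen analogue

ONs⁻ > nitrate (NO₃⁻) > H₂PO₄⁻ > acetate (AcO⁻) > HS⁻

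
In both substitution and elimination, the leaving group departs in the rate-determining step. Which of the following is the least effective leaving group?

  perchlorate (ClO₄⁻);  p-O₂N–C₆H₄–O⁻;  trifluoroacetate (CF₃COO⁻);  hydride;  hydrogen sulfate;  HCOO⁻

hydride

Rank by basicity of the departing species: weakest base leaves most easily.
perchlorate (ClO₄⁻): pKₐ(HClO₄) ≈ -10
hydrogen sulfate: pKₐ(H₂SO₄) ≈ -3
trifluoroacetate (CF₃COO⁻): pKₐ(CF₃COOH) ≈ 0.2
HCOO⁻: pKₐ(HCOOH) ≈ 3.8
p-O₂N–C₆H₄–O⁻: pKₐ(p-nitrophenol) ≈ 7.2
hydride: pKₐ(H₂) ≈ 36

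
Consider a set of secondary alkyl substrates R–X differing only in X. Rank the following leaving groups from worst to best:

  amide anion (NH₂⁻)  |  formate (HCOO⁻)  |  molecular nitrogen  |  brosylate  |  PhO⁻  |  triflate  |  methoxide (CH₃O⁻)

molecular nitrogen: no meaningful conjugate acid; N₂ departs as an exceptionally stable neutral molecule
triflate: pKₐ(CF₃SO₃H (triflic acid)) ≈ -14
brosylate: pKₐ(p-BrC₆H₄SO₃H) ≈ -2.8 — arenesulfonate with a p-bromo substituent
formate (HCOO⁻): pKₐ(HCOOH) ≈ 3.8 — resonance-stabilised carboxylate
PhO⁻: pKₐ(C₆H₅OH (phenol)) ≈ 10 — resonance into the ring helps, but still a poor LG
methoxide (CH₃O⁻): pKₐ(CH₃OH) ≈ 15.5
amide anion (NH₂⁻): pKₐ(NH₃) ≈ 38 — extremely strong base; never a leaving group
Reversing gives the worst-to-best order requested.

amide anion (NH₂⁻) < methoxide (CH₃O⁻) < PhO⁻ < formate (HCOO⁻) < brosylate < triflate < molecular nitrogen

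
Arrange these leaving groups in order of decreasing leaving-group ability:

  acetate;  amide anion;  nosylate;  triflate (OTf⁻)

triflate (OTf⁻): pKₐ(CF₃SO₃H (triflic acid)) ≈ -14
nosylate: pKₐ(p-O₂NC₆H₄SO₃H) ≈ -3.5 — p-nitro group further stabilises the sulfonate
acetate: pKₐ(CH₃COOH) ≈ 4.8
amide anion: pKₐ(NH₃) ≈ 38

triflate (OTf⁻) > nosylate > acetate > amide anion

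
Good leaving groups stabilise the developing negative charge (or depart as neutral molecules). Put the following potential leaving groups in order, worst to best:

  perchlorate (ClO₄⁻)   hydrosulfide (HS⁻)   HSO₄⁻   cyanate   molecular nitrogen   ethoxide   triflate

molecular nitrogen: no meaningful conjugate acid; N₂ departs as an exceptionally stable neutral molecule
triflate: pKₐ(CF₃SO₃H (triflic acid)) ≈ -14
perchlorate (ClO₄⁻): pKₐ(HClO₄) ≈ -10
HSO₄⁻: pKₐ(H₂SO₄) ≈ -3
cyanate: pKₐ(HOCN) ≈ 3.5
hydrosulfide (HS⁻): pKₐ(H₂S) ≈ 7
ethoxide: pKₐ(CH₃CH₂OH) ≈ 16
Reversing gives the worst-to-best order requested.

ethoxide < hydrosulfide (HS⁻) < cyanate < HSO₄⁻ < perchlorate (ClO₄⁻) < triflate < molecular nitrogen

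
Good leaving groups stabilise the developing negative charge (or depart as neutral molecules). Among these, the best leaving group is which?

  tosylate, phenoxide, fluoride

Leaving-group ability tracks the stability of the departed species; conjugate-acid pKₐ is the usual yardstick (lower pKₐ → better LG).
tosylate: pKₐ(p-CH₃C₆H₄SO₃H (TsOH)) ≈ -2.8
fluoride: pKₐ(HF) ≈ 3.2
phenoxide: pKₐ(C₆H₅OH (phenol)) ≈ 10

tosylate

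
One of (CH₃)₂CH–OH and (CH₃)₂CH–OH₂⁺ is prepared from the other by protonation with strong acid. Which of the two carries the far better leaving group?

From (CH₃)₂CH–OH the departing group would be OH⁻ (pKₐ(H₂O) ≈ 15.7). Strong base; essentially never leaves without prior activation.
From (CH₃)₂CH–OH₂⁺ the leaving group is H₂O (pKₐ(H₃O⁺) ≈ -1.7). Neutral; leaves from a protonated alcohol (R–OH₂⁺).
Protonation with strong acid works by converting the leaving group from hydroxide to neutral water, making (CH₃)₂CH–OH₂⁺ enormously more reactive.

(CH₃)₂CH–OH₂⁺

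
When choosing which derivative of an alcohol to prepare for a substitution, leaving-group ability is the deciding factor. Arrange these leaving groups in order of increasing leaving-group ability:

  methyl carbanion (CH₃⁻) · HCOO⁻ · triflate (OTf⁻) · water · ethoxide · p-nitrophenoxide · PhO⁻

methyl carbanion (CH₃⁻) < ethoxide < PhO⁻ < p-nitrophenoxide < HCOO⁻ < water < triflate (OTf⁻)

triflate (OTf⁻): pKₐ(CF₃SO₃H (triflic acid)) ≈ -14 — charge spread over three oxygens and a CF₃ group; the premier leaving group in synthesis
water: pKₐ(H₃O⁺) ≈ -1.7 — neutral; leaves from a protonated alcohol (R–OH₂⁺)
HCOO⁻: pKₐ(HCOOH) ≈ 3.8 — resonance-stabilised carboxylate
p-nitrophenoxide: pKₐ(p-nitrophenol) ≈ 7.2 — nitro group delocalises the charge; the classic chromogenic LG
PhO⁻: pKₐ(C₆H₅OH (phenol)) ≈ 10 — resonance into the ring helps, but still a poor LG
ethoxide: pKₐ(CH₃CH₂OH) ≈ 16 — strong base; alkoxides do not leave unassisted
methyl carbanion (CH₃⁻): pKₐ(CH₄) ≈ 48 — unstabilised carbanion; the worst conceivable leaving group
The question asks for worst first, so the sequence is read in increasing leaving-group ability.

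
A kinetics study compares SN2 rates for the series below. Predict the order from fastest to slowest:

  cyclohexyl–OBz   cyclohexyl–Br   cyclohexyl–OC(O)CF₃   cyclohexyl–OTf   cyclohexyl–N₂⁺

cyclohexyl–N₂⁺ > cyclohexyl–OTf > cyclohexyl–Br > cyclohexyl–OC(O)CF₃ > cyclohexyl–OBz

Identical carbon frameworks mean the comparison reduces to leaving-group quality.
The more stable X⁻ (or X) is on its own — i.e. the weaker a base it is — the better a leaving group it makes.
cyclohexyl–N₂⁺ loses N₂: no meaningful conjugate acid; N₂ departs as an exceptionally stable neutral molecule
cyclohexyl–OTf loses OTf⁻: pKₐ(CF₃SO₃H (triflic acid)) ≈ -14
cyclohexyl–Br loses Br⁻: pKₐ(HBr) ≈ -9
cyclohexyl–OC(O)CF₃ loses CF₃COO⁻: pKₐ(CF₃COOH) ≈ 0.2
cyclohexyl–OBz loses PhCOO⁻: pKₐ(C₆H₅COOH) ≈ 4.2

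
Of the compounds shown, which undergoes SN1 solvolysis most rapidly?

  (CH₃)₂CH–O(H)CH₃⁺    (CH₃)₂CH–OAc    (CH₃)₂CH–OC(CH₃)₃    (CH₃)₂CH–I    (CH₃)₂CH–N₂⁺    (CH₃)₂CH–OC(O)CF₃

(CH₃)₂CH–N₂⁺

Same R in every case — rank the leaving groups.
A good leaving group is a weak base: the lower the pKₐ of its conjugate acid, the more readily it departs.
(CH₃)₂CH–N₂⁺ loses N₂: no meaningful conjugate acid; N₂ departs as an exceptionally stable neutral molecule
(CH₃)₂CH–I loses I⁻: pKₐ(HI) ≈ -10
(CH₃)₂CH–O(H)CH₃⁺ loses R'OH: pKₐ(R'OH₂⁺) ≈ -2.4
(CH₃)₂CH–OC(O)CF₃ loses CF₃COO⁻: pKₐ(CF₃COOH) ≈ 0.2
(CH₃)₂CH–OAc loses AcO⁻: pKₐ(CH₃COOH) ≈ 4.8
(CH₃)₂CH–OC(CH₃)₃ loses (CH₃)₃CO⁻: pKₐ(t-BuOH) ≈ 18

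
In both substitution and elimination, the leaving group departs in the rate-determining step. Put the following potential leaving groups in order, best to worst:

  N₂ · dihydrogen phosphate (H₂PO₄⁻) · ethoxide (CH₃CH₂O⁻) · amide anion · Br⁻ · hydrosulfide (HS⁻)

Leaving-group ability tracks the stability of the departed species; conjugate-acid pKₐ is the usual yardstick (lower pKₐ → better LG).
N₂: no meaningful conjugate acid; N₂ departs as an exceptionally stable neutral molecule
Br⁻: pKₐ(HBr) ≈ -9
dihydrogen phosphate (H₂PO₄⁻): pKₐ(H₃PO₄) ≈ 2.1
hydrosulfide (HS⁻): pKₐ(H₂S) ≈ 7
ethoxide (CH₃CH₂O⁻): pKₐ(CH₃CH₂OH) ≈ 16
amide anion: pKₐ(NH₃) ≈ 38

N₂ > Br⁻ > dihydrogen phosphate (H₂PO₄⁻) > hydrosulfide (HS⁻) > ethoxide (CH₃CH₂O⁻) > amide anion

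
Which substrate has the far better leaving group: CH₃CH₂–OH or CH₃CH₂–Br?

From CH₃CH₂–OH the departing group would be OH⁻ (pKₐ(H₂O) ≈ 15.7). Strong base; essentially never leaves without prior activation.
From CH₃CH₂–Br the leaving group is Br⁻ (pKₐ(HBr) ≈ -9). Weak base; good leaving group.
(In practice CH₃CH₂–Br is made from CH₃CH₂–OH by treatment with PBr₃, replacing the hydroxyl with bromide.)

CH₃CH₂–Br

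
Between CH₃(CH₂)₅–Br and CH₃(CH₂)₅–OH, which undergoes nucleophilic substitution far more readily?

CH₃(CH₂)₅–Br

From CH₃(CH₂)₅–OH the departing group would be OH⁻ (pKₐ(H₂O) ≈ 15.7). Strong base; essentially never leaves without prior activation.
From CH₃(CH₂)₅–Br the leaving group is Br⁻ (pKₐ(HBr) ≈ -9). Weak base; good leaving group.
(In practice CH₃(CH₂)₅–Br is made from CH₃(CH₂)₅–OH by treatment with PBr₃, replacing the hydroxyl with bromide.)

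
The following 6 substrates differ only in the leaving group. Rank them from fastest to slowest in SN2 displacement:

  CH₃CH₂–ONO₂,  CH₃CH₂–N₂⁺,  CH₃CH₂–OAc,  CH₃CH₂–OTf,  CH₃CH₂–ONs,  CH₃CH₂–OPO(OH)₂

The skeletons are identical, so relative rate is governed entirely by leaving-group ability.
A good leaving group is a weak base: the lower the pKₐ of its conjugate acid, the more readily it departs.
CH₃CH₂–N₂⁺ loses N₂: no meaningful conjugate acid; N₂ departs as an exceptionally stable neutral molecule
CH₃CH₂–OTf loses OTf⁻: pKₐ(CF₃SO₃H (triflic acid)) ≈ -14
CH₃CH₂–ONs loses ONs⁻: pKₐ(p-O₂NC₆H₄SO₃H) ≈ -3.5
CH₃CH₂–ONO₂ loses NO₃⁻: pKₐ(HNO₃) ≈ -1.3
CH₃CH₂–OPO(OH)₂ loses H₂PO₄⁻: pKₐ(H₃PO₄) ≈ 2.1
CH₃CH₂–OAc loses AcO⁻: pKₐ(CH₃COOH) ≈ 4.8

CH₃CH₂–N₂⁺ > CH₃CH₂–OTf > CH₃CH₂–ONs > CH₃CH₂–ONO₂ > CH₃CH₂–OPO(OH)₂ > CH₃CH₂–OAc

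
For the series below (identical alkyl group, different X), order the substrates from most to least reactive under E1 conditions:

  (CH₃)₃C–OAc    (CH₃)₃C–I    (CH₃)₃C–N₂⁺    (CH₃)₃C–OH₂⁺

(CH₃)₃C–N₂⁺ > (CH₃)₃C–I > (CH₃)₃C–OH₂⁺ > (CH₃)₃C–OAc

With the same alkyl group throughout, only the leaving group differentiates the rates.
The more stable X⁻ (or X) is on its own — i.e. the weaker a base it is — the better a leaving group it makes.
(CH₃)₃C–N₂⁺ loses N₂: no meaningful conjugate acid; N₂ departs as an exceptionally stable neutral molecule
(CH₃)₃C–I loses I⁻: pKₐ(HI) ≈ -10
(CH₃)₃C–OH₂⁺ loses H₂O: pKₐ(H₃O⁺) ≈ -1.7
(CH₃)₃C–OAc loses AcO⁻: pKₐ(CH₃COOH) ≈ 4.8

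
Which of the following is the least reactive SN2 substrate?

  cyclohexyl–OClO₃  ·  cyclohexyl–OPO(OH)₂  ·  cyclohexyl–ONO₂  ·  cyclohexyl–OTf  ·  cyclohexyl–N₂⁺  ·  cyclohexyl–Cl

cyclohexyl–OPO(OH)₂

Same R in every case — rank the leaving groups.
Rank by basicity of the departing species: weakest base leaves most easily.
cyclohexyl–N₂⁺ loses N₂: no meaningful conjugate acid; N₂ departs as an exceptionally stable neutral molecule
cyclohexyl–OTf loses OTf⁻: pKₐ(CF₃SO₃H (triflic acid)) ≈ -14
cyclohexyl–OClO₃ loses ClO₄⁻: pKₐ(HClO₄) ≈ -10
cyclohexyl–Cl loses Cl⁻: pKₐ(HCl) ≈ -7
cyclohexyl–ONO₂ loses NO₃⁻: pKₐ(HNO₃) ≈ -1.3
cyclohexyl–OPO(OH)₂ loses H₂PO₄⁻: pKₐ(H₃PO₄) ≈ 2.1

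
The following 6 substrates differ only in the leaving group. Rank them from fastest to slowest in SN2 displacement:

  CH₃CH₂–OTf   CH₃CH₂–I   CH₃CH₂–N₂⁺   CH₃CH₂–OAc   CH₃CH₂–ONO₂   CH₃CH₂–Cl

CH₃CH₂–N₂⁺ > CH₃CH₂–OTf > CH₃CH₂–I > CH₃CH₂–Cl > CH₃CH₂–ONO₂ > CH₃CH₂–OAc

Identical carbon frameworks mean the comparison reduces to leaving-group quality.
A good leaving group is a weak base: the lower the pKₐ of its conjugate acid, the more readily it departs.
CH₃CH₂–N₂⁺ loses N₂: no meaningful conjugate acid; N₂ departs as an exceptionally stable neutral molecule
CH₃CH₂–OTf loses OTf⁻: pKₐ(CF₃SO₃H (triflic acid)) ≈ -14
CH₃CH₂–I loses I⁻: pKₐ(HI) ≈ -10
CH₃CH₂–Cl loses Cl⁻: pKₐ(HCl) ≈ -7
CH₃CH₂–ONO₂ loses NO₃⁻: pKₐ(HNO₃) ≈ -1.3
CH₃CH₂–OAc loses AcO⁻: pKₐ(CH₃COOH) ≈ 4.8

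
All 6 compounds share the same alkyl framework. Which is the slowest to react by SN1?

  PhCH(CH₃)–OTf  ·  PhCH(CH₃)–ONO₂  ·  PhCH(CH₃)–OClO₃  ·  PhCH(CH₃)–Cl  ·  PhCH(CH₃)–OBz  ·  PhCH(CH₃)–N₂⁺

PhCH(CH₃)–OBz

Same R in every case — rank the leaving groups.
Leaving-group ability tracks the stability of the departed species; conjugate-acid pKₐ is the usual yardstick (lower pKₐ → better LG).
PhCH(CH₃)–N₂⁺ loses N₂: no meaningful conjugate acid; N₂ departs as an exceptionally stable neutral molecule
PhCH(CH₃)–OTf loses OTf⁻: pKₐ(CF₃SO₃H (triflic acid)) ≈ -14
PhCH(CH₃)–OClO₃ loses ClO₄⁻: pKₐ(HClO₄) ≈ -10
PhCH(CH₃)–Cl loses Cl⁻: pKₐ(HCl) ≈ -7
PhCH(CH₃)–ONO₂ loses NO₃⁻: pKₐ(HNO₃) ≈ -1.3
PhCH(CH₃)–OBz loses PhCOO⁻: pKₐ(C₆H₅COOH) ≈ 4.2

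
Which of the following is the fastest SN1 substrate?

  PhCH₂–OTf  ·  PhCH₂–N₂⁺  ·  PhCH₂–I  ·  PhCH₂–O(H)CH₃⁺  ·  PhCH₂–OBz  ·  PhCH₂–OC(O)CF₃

PhCH₂–N₂⁺

Identical carbon frameworks mean the comparison reduces to leaving-group quality.
A good leaving group is a weak base: the lower the pKₐ of its conjugate acid, the more readily it departs.
PhCH₂–N₂⁺ loses N₂: no meaningful conjugate acid; N₂ departs as an exceptionally stable neutral molecule
PhCH₂–OTf loses OTf⁻: pKₐ(CF₃SO₃H (triflic acid)) ≈ -14
PhCH₂–I loses I⁻: pKₐ(HI) ≈ -10
PhCH₂–O(H)CH₃⁺ loses R'OH: pKₐ(R'OH₂⁺) ≈ -2.4
PhCH₂–OC(O)CF₃ loses CF₃COO⁻: pKₐ(CF₃COOH) ≈ 0.2
PhCH₂–OBz loses PhCOO⁻: pKₐ(C₆H₅COOH) ≈ 4.2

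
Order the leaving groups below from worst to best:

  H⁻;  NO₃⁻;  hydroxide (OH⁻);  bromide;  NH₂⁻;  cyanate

Rank by basicity of the departing species: weakest base leaves most easily.
bromide: pKₐ(HBr) ≈ -9 — weak base; good leaving group
NO₃⁻: pKₐ(HNO₃) ≈ -1.3
cyanate: pKₐ(HOCN) ≈ 3.5 — resonance between N and O
hydroxide (OH⁻): pKₐ(H₂O) ≈ 15.7 — strong base; essentially never leaves without prior activation
H⁻: pKₐ(H₂) ≈ 36 — extremely strong base; leaves only in special hydride-transfer contexts
NH₂⁻: pKₐ(NH₃) ≈ 38 — extremely strong base; never a leaving group
Listed from poorest to best leaving group as asked.

NH₂⁻ < H⁻ < hydroxide (OH⁻) < cyanate < NO₃⁻ < bromide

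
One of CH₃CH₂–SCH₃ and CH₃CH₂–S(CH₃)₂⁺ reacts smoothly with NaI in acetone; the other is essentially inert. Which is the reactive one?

From CH₃CH₂–SCH₃ the departing group would be RS⁻ (pKₐ(RSH (a thiol)) ≈ 10.5). Moderately basic; rarely leaves without activation.
From CH₃CH₂–S(CH₃)₂⁺ the leaving group is SR'₂ (pKₐ(R'₂SH⁺) ≈ -7). Neutral; leaves from a sulfonium salt (R–SR'₂⁺).
(In practice CH₃CH₂–S(CH₃)₂⁺ is made from CH₃CH₂–SCH₃ by S-methylation with CH₃I, allowing neutral dimethyl sulfide, rather than methanethiolate, to depart.)

CH₃CH₂–S(CH₃)₂⁺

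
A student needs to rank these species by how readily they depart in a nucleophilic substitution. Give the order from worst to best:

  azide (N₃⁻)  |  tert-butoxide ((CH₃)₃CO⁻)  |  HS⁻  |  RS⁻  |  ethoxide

tert-butoxide ((CH₃)₃CO⁻) < ethoxide < RS⁻ < HS⁻ < azide (N₃⁻)

The more stable X⁻ (or X) is on its own — i.e. the weaker a base it is — the better a leaving group it makes.
azide (N₃⁻): pKₐ(HN₃) ≈ 4.7
HS⁻: pKₐ(H₂S) ≈ 7
RS⁻: pKₐ(RSH (a thiol)) ≈ 10.5
ethoxide: pKₐ(CH₃CH₂OH) ≈ 16
tert-butoxide ((CH₃)₃CO⁻): pKₐ(t-BuOH) ≈ 18
Reversing gives the worst-to-best order requested.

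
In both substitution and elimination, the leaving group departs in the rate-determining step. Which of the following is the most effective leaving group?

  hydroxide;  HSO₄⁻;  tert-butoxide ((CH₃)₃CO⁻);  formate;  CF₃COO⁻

HSO₄⁻: pKₐ(H₂SO₄) ≈ -3
CF₃COO⁻: pKₐ(CF₃COOH) ≈ 0.2
formate: pKₐ(HCOOH) ≈ 3.8
hydroxide: pKₐ(H₂O) ≈ 15.7
tert-butoxide ((CH₃)₃CO⁻): pKₐ(t-BuOH) ≈ 18

HSO₄⁻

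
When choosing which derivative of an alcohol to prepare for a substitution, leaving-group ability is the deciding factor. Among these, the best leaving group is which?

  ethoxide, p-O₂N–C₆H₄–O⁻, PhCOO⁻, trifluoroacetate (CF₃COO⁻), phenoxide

trifluoroacetate (CF₃COO⁻)

Leaving-group ability tracks the stability of the departed species; conjugate-acid pKₐ is the usual yardstick (lower pKₐ → better LG).
trifluoroacetate (CF₃COO⁻): pKₐ(CF₃COOH) ≈ 0.2
PhCOO⁻: pKₐ(C₆H₅COOH) ≈ 4.2
p-O₂N–C₆H₄–O⁻: pKₐ(p-nitrophenol) ≈ 7.2
phenoxide: pKₐ(C₆H₅OH (phenol)) ≈ 10
ethoxide: pKₐ(CH₃CH₂OH) ≈ 16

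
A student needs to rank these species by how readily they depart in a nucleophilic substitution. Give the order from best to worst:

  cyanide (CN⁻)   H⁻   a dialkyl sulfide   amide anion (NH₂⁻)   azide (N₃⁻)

The more stable X⁻ (or X) is on its own — i.e. the weaker a base it is — the better a leaving group it makes.
a dialkyl sulfide: pKₐ(R'₂SH⁺) ≈ -7
azide (N₃⁻): pKₐ(HN₃) ≈ 4.7
cyanide (CN⁻): pKₐ(HCN) ≈ 9.2
H⁻: pKₐ(H₂) ≈ 36
amide anion (NH₂⁻): pKₐ(NH₃) ≈ 38

a dialkyl sulfide > azide (N₃⁻) > cyanide (CN⁻) > H⁻ > amide anion (NH₂⁻)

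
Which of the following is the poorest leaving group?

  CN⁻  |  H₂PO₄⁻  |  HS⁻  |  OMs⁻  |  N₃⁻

CN⁻

A good leaving group is a weak base: the lower the pKₐ of its conjugate acid, the more readily it departs.
OMs⁻: pKₐ(CH₃SO₃H (MsOH)) ≈ -1.9
H₂PO₄⁻: pKₐ(H₃PO₄) ≈ 2.1
N₃⁻: pKₐ(HN₃) ≈ 4.7
HS⁻: pKₐ(H₂S) ≈ 7
CN⁻: pKₐ(HCN) ≈ 9.2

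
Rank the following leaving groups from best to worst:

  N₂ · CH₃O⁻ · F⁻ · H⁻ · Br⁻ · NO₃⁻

N₂ > Br⁻ > NO₃⁻ > F⁻ > CH₃O⁻ > H⁻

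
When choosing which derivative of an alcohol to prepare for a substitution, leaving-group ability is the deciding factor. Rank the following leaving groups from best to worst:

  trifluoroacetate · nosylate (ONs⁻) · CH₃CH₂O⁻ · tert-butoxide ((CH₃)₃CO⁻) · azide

nosylate (ONs⁻) > trifluoroacetate > azide > CH₃CH₂O⁻ > tert-butoxide ((CH₃)₃CO⁻)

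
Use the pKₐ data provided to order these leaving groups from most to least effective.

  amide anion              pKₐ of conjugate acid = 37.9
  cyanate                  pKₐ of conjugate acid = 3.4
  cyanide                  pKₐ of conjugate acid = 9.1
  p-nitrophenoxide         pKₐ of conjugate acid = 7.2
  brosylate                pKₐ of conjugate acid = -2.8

brosylate > cyanate > p-nitrophenoxide > cyanide > amide anion

Lower conjugate-acid pKₐ ⇒ weaker base ⇒ better leaving group.
Sorting by the given values: brosylate (-2.8), cyanate (3.4), p-nitrophenoxide (7.2), cyanide (9.1), amide anion (37.9).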